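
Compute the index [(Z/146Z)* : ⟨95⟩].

By Lagrange's theorem, ord_146(95) divides φ(146) = φ(2)·φ(73) = 1·72 = 72 = 2^3 · 3^2.
Divisors of 72: 1, 2, 3, 4, 6, 8, 9, 12, 18, 24, 36, 72.
Check 95^d mod 146 for each divisor in increasing order:
95^1 ≡ 95 (mod 146)
95^2 ≡ 119 (mod 146)
95^3 ≡ 63 (mod 146)
95^4 ≡ 145 (mod 146)
95^6 ≡ 27 (mod 146)
95^8 ≡ 1 (mod 146) ✓
Thus |⟨95⟩| = ord(95) = 8.
Index = |(Z/146Z)^×| / |⟨95⟩| = 72 / 8 = 9.

9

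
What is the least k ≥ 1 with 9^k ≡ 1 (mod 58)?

Since 9 ∈ (Z/58Z)^×, its order divides φ(58) = φ(2)·φ(29) = 1·28 = 28 = 2^2 · 7.
Divisors of 28: 1, 2, 4, 7, 14, 28.
Compute 9^d (mod 58) for the divisors d until we hit 1:
9^1 ≡ 9
9^2 ≡ 23
9^4 ≡ 7
9^7 ≡ 57
9^14 ≡ 1
So ord_58(9) = 14.

14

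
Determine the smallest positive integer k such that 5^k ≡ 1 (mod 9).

6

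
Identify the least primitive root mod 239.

7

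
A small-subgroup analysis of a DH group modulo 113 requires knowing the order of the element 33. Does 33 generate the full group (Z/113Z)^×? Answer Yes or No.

φ(113) = 113 − 1 = 112 = 2^4 · 7.
It suffices to check that the order of 33 is not a proper divisor of 112: compute 33^(112/q) for q ∈ {2, 7}.
33^56 ≡ 112 (mod 113)  [q = 2: ≢ 1 ✓]
33^16 ≡ 109 (mod 113)  [q = 7: ≢ 1 ✓]
All checks pass, so 33 has order 112 and is a primitive root modulo 113.

Yes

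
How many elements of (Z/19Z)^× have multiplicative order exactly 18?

6

φ(19) = 19 − 1 = 18 = 2 · 3^2.
(Z/19Z)^× is cyclic (|G| = 18); a cyclic group of order m has exactly φ(d) elements of each order d | m, and none otherwise.
18 = 2 · 3^2 divides 18, and φ(18) = 6.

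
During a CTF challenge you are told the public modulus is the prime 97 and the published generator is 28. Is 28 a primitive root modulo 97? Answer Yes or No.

No

φ(97) = 97 − 1 = 96 = 2^5 · 3.
An element g generates (Z/97Z)^× iff g^(96/q) ≢ 1 (mod 97) for each prime q ∈ {2, 3}.
28^48 ≡ 96 (mod 97)  [q = 2: ≢ 1 ✓]
28^32 ≡ 1 (mod 97)  [q = 3: ≡ 1 ✗]
28^32 ≡ 1 shows ord(28) | 32, strictly less than φ(97); not a primitive root.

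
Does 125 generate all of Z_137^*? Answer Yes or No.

Yes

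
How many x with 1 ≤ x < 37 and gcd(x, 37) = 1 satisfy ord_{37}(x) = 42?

φ(37) = 37 − 1 = 36 = 2^2 · 3^2.
(Z/37Z)^× is cyclic (|G| = 36); a cyclic group of order m has exactly φ(d) elements of each order d | m, and none otherwise.
42 does not divide 36, so no element of (Z/37Z)^× has order 42.

0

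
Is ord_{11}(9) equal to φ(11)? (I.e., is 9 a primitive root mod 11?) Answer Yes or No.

No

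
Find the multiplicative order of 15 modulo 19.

Since 15 ∈ (Z/19Z)^×, its order divides φ(19) = 19 − 1 = 18 = 2 · 3^2.
Divisors of 18: 1, 2, 3, 6, 9, 18.
Check 15^d mod 19 for each divisor in increasing order:
15^1 ≡ 15
15^2 ≡ 16
15^3 ≡ 12
15^6 ≡ 11
15^9 ≡ 18
15^18 ≡ 1
Hence ord(15) = 18.

18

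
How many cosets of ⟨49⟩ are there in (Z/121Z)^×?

2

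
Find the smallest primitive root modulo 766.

5

φ(766) = φ(2)·φ(383) = 1·382 = 382 = 2 · 191.
g is a primitive root iff g^(382/q) ≢ 1 (mod 766) for each prime q ∈ {2, 191}.
g = 2: gcd(2, 766) = 2 > 1, not a unit — skip.
g = 3: 3^191 ≡ 1 — hits 1, so not a primitive root.
g = 4: gcd(4, 766) = 2 > 1, not a unit — skip.
g = 5: 5^191 ≡ 765; 5^2 ≡ 25 — none is 1, so 5 is a primitive root.
The smallest primitive root modulo 766 is 5.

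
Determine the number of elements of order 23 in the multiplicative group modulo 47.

22

φ(47) = 47 − 1 = 46 = 2 · 23.
Since (Z/47Z)^× is cyclic of order 46, the number of elements of order d is φ(d) when d | 46 and 0 otherwise.
23 | 46, and φ(23) = 23 − 1 = 22.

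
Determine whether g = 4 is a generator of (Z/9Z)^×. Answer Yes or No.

No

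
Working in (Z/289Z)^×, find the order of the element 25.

The order of 25 must divide φ(289) = φ(17^2) = 17·(17−1) = 272 = 2^4 · 17.
Divisors of 272: 1, 2, 4, 8, 16, 17, 34, 68, 136, 272.
Compute 25^d (mod 289) for the divisors d until we hit 1:
25^1 ≡ 25 (mod 289)
25^2 ≡ 47 (mod 289)
25^4 ≡ 186 (mod 289)
25^8 ≡ 205 (mod 289)
25^16 ≡ 120 (mod 289)
25^17 ≡ 110 (mod 289)
25^34 ≡ 251 (mod 289)
25^68 ≡ 288 (mod 289)
25^136 ≡ 1 (mod 289) ✓
The smallest such exponent is 136, so the order of 25 is 136.

136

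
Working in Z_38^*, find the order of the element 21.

By Lagrange's theorem, ord_38(21) divides φ(38) = φ(2)·φ(19) = 1·18 = 18 = 2 · 3^2.
Divisors of 18: 1, 2, 3, 6, 9, 18.
Compute 21^d (mod 38) for the divisors d until we hit 1:
21^1 ≡ 21 (mod 38)
21^2 ≡ 23 (mod 38)
21^3 ≡ 27 (mod 38)
21^6 ≡ 7 (mod 38)
21^9 ≡ 37 (mod 38)
21^18 ≡ 1 (mod 38) ✓
So ord_38(21) = 18.

18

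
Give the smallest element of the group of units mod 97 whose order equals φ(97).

5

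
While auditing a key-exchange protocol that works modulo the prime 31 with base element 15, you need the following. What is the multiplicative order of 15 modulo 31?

Since 15 ∈ (Z/31Z)^×, its order divides φ(31) = 31 − 1 = 30 = 2 · 3 · 5.
Divisors of 30: 1, 2, 3, 5, 6, 10, 15, 30.
Compute 15^d (mod 31) for the divisors d until we hit 1:
15^1 ≡ 15 (mod 31)
15^2 ≡ 8 (mod 31)
15^3 ≡ 27 (mod 31)
15^5 ≡ 30 (mod 31)
15^6 ≡ 16 (mod 31)
15^10 ≡ 1 (mod 31) ✓
Hence ord(15) = 10.

10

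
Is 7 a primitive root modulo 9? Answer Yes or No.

φ(9) = φ(3^2) = 3·(3−1) = 6 = 2 · 3.
It suffices to check that the order of 7 is not a proper divisor of 6: compute 7^(6/q) for q ∈ {2, 3}.
7^3 ≡ 1 (mod 9)  [q = 2: ≡ 1 ✗]
7^2 ≡ 4 (mod 9)  [q = 3: ≢ 1 ✓]
The check at q = 2 fails, so 7 generates a proper subgroup.

No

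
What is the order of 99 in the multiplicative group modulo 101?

Since 99 ∈ (Z/101Z)^×, its order divides φ(101) = 101 − 1 = 100 = 2^2 · 5^2.
Divisors of 100: 1, 2, 4, 5, 10, 20, 25, 50, 100.
Check 99^d mod 101 for each divisor in increasing order:
99^1 ≡ 99 (mod 101)
99^2 ≡ 4 (mod 101)
99^4 ≡ 16 (mod 101)
99^5 ≡ 69 (mod 101)
99^10 ≡ 14 (mod 101)
99^20 ≡ 95 (mod 101)
99^25 ≡ 91 (mod 101)
99^50 ≡ 100 (mod 101)
99^100 ≡ 1 (mod 101) ✓
Therefore the multiplicative order of 99 modulo 101 is 100.

100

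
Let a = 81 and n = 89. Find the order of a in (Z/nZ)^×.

22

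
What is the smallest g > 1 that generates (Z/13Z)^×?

2

φ(13) = 13 − 1 = 12 = 2^2 · 3.
g is a primitive root iff g^(12/q) ≢ 1 (mod 13) for each prime q ∈ {2, 3}.
g = 2: 2^6 ≡ 12; 2^4 ≡ 3 — none is 1, so 2 is a primitive root.
So 2 is the smallest generator of (Z/13Z)^×.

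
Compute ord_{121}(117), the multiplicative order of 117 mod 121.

110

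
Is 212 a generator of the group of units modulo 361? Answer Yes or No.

φ(361) = φ(19^2) = 19·(19−1) = 342 = 2 · 3^2 · 19.
It suffices to check that the order of 212 is not a proper divisor of 342: compute 212^(342/q) for q ∈ {2, 3, 19}.
212^171 ≡ 360 (mod 361)  [q = 2: ≢ 1 ✓]
212^114 ≡ 292 (mod 361)  [q = 3: ≢ 1 ✓]
212^18 ≡ 153 (mod 361)  [q = 19: ≢ 1 ✓]
None equal 1, so ord_361(212) = 342: 212 is a primitive root.

Yes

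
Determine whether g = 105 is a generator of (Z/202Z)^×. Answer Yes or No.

No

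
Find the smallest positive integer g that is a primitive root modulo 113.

3

φ(113) = 113 − 1 = 112 = 2^4 · 7.
g is a primitive root iff g^(112/q) ≢ 1 (mod 113) for each prime q ∈ {2, 7}.
g = 2: 2^56 ≡ 1 — hits 1, so not a primitive root.
g = 3: 3^56 ≡ 112; 3^16 ≡ 49 — none is 1, so 3 is a primitive root.
The smallest primitive root modulo 113 is 3.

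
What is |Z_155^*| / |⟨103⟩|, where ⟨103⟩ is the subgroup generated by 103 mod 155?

ord(103) | φ(155) = φ(5·31) = (5−1)·(31−1) = 4·30 = 120 = 2^3 · 3 · 5.
Divisors of 120: 1, 2, 3, 4, 5, 6, 8, 10, 12, 15, 20, 24, 30, 40, 60, 120.
Evaluate successive powers at the divisors of 120:
103^1 ≡ 103 (mod 155)
103^2 ≡ 69 (mod 155)
103^3 ≡ 132 (mod 155)
103^4 ≡ 111 (mod 155)
103^5 ≡ 118 (mod 155)
103^6 ≡ 64 (mod 155)
103^8 ≡ 76 (mod 155)
103^10 ≡ 129 (mod 155)
103^12 ≡ 66 (mod 155)
103^15 ≡ 32 (mod 155)
103^20 ≡ 56 (mod 155)
103^24 ≡ 16 (mod 155)
103^30 ≡ 94 (mod 155)
103^40 ≡ 36 (mod 155)
103^60 ≡ 1 (mod 155) ✓
So ord_155(103) = 60, hence |⟨103⟩| = 60.
Index = |(Z/155Z)^×| / |⟨103⟩| = 120 / 60 = 2.

2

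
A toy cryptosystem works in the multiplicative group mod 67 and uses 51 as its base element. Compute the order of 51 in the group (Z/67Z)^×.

ord(51) | φ(67) = 67 − 1 = 66 = 2 · 3 · 11.
Divisors of 66: 1, 2, 3, 6, 11, 22, 33, 66.
Check 51^d mod 67 for each divisor in increasing order:
51^1 ≡ 51 (mod 67)
51^2 ≡ 55 (mod 67)
51^3 ≡ 58 (mod 67)
51^6 ≡ 14 (mod 67)
51^11 ≡ 38 (mod 67)
51^22 ≡ 37 (mod 67)
51^33 ≡ 66 (mod 67)
51^66 ≡ 1 (mod 67) ✓
Therefore the multiplicative order of 51 modulo 67 is 66.

66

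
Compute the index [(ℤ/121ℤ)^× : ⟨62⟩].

1

By Lagrange's theorem, ord_121(62) divides φ(121) = φ(11^2) = 11·(11−1) = 110 = 2 · 5 · 11.
Divisors of 110: 1, 2, 5, 10, 11, 22, 55, 110.
Evaluate successive powers at the divisors of 110:
62^1 ≡ 62 (mod 121)
62^2 ≡ 93 (mod 121)
62^5 ≡ 87 (mod 121)
62^10 ≡ 67 (mod 121)
62^11 ≡ 40 (mod 121)
62^22 ≡ 27 (mod 121)
62^55 ≡ 120 (mod 121)
62^110 ≡ 1 (mod 121) ✓
Thus |⟨62⟩| = ord(62) = 110.
[(Z/121Z)^× : ⟨62⟩] = 110/110 = 1.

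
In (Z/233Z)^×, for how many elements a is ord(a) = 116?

56

φ(233) = 233 − 1 = 232 = 2^3 · 29.
Since (Z/233Z)^× is cyclic of order 232, the number of elements of order d is φ(d) when d | 232 and 0 otherwise.
116 = 2^2 · 29 divides 232, and φ(116) = 56.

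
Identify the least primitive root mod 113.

3

φ(113) = 113 − 1 = 112 = 2^4 · 7.
Test candidates g = 2, 3, … against the prime factors q ∈ {2, 7} of φ(113): g is a generator iff g^(112/q) ≢ 1 for every such q.
g = 2: 2^56 ≡ 1 — hits 1, so not a primitive root.
g = 3: 3^56 ≡ 112; 3^16 ≡ 49 — none is 1, so 3 is a primitive root.
So 3 is the smallest generator of (Z/113Z)^×.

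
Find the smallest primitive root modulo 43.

3

φ(43) = 43 − 1 = 42 = 2 · 3 · 7.
g is a primitive root iff g^(42/q) ≢ 1 (mod 43) for each prime q ∈ {2, 3, 7}.
g = 2: 2^21 ≡ 42; 2^14 ≡ 1 — hits 1, so not a primitive root.
g = 3: 3^21 ≡ 42; 3^14 ≡ 36; 3^6 ≡ 41 — none is 1, so 3 is a primitive root.
So 3 is the smallest generator of (Z/43Z)^×.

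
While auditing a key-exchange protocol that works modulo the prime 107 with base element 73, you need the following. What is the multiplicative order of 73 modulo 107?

106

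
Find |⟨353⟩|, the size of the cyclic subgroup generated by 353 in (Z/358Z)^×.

178

By Lagrange's theorem, ord_358(353) divides φ(358) = φ(2)·φ(179) = 1·178 = 178 = 2 · 89.
Divisors of 178: 1, 2, 89, 178.
Compute 353^d (mod 358) for the divisors d until we hit 1:
353^1 ≡ 353 (mod 358)
353^2 ≡ 25 (mod 358)
353^89 ≡ 357 (mod 358)
353^178 ≡ 1 (mod 358) ✓
Hence ord(353) = 178.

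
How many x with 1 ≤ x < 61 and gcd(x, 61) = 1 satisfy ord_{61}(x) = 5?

4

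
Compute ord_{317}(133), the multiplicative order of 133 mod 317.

The order of 133 must divide φ(317) = 317 − 1 = 316 = 2^2 · 79.
Divisors of 316: 1, 2, 4, 79, 158, 316.
Compute 133^d (mod 317) for the divisors d until we hit 1:
133^1 ≡ 133 (mod 317)
133^2 ≡ 254 (mod 317)
133^4 ≡ 165 (mod 317)
133^79 ≡ 203 (mod 317)
133^158 ≡ 316 (mod 317)
133^316 ≡ 1 (mod 317) ✓
So ord_317(133) = 316.

316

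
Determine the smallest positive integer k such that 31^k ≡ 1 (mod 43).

The order of 31 must divide φ(43) = 43 − 1 = 42 = 2 · 3 · 7.
Divisors of 42: 1, 2, 3, 6, 7, 14, 21, 42.
Test each divisor d:
31^1 ≡ 31 (mod 43)
31^2 ≡ 15 (mod 43)
31^3 ≡ 35 (mod 43)
31^6 ≡ 21 (mod 43)
31^7 ≡ 6 (mod 43)
31^14 ≡ 36 (mod 43)
31^21 ≡ 1 (mod 43) ✓
Therefore the multiplicative order of 31 modulo 43 is 21.

21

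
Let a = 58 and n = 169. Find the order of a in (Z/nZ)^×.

By Lagrange's theorem, ord_169(58) divides φ(169) = φ(13^2) = 13·(13−1) = 156 = 2^2 · 3 · 13.
Divisors of 156: 1, 2, 3, 4, 6, 12, 13, 26, 39, 52, 78, 156.
Evaluate successive powers at the divisors of 156:
58^1 ≡ 58 (mod 169)
58^2 ≡ 153 (mod 169)
58^3 ≡ 86 (mod 169)
58^4 ≡ 87 (mod 169)
58^6 ≡ 129 (mod 169)
58^12 ≡ 79 (mod 169)
58^13 ≡ 19 (mod 169)
58^26 ≡ 23 (mod 169)
58^39 ≡ 99 (mod 169)
58^52 ≡ 22 (mod 169)
58^78 ≡ 168 (mod 169)
58^156 ≡ 1 (mod 169) ✓
Therefore the multiplicative order of 58 modulo 169 is 156.

156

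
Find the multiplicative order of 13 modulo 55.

20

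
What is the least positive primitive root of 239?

7

φ(239) = 239 − 1 = 238 = 2 · 7 · 17.
Test candidates g = 2, 3, … against the prime factors q ∈ {2, 7, 17} of φ(239): g is a generator iff g^(238/q) ≢ 1 for every such q.
g = 2: 2^119 ≡ 1 — hits 1, so not a primitive root.
g = 3: 3^119 ≡ 1 — hits 1, so not a primitive root.
g = 4: 4^119 ≡ 1 — hits 1, so not a primitive root.
g = 5: 5^119 ≡ 1 — hits 1, so not a primitive root.
g = 6: 6^119 ≡ 1 — hits 1, so not a primitive root.
g = 7: 7^119 ≡ 238; 7^34 ≡ 24; 7^14 ≡ 211 — none is 1, so 7 is a primitive root.
The smallest primitive root modulo 239 is 7.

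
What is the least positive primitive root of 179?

φ(179) = 179 − 1 = 178 = 2 · 89.
Test candidates g = 2, 3, … against the prime factors q ∈ {2, 89} of φ(179): g is a generator iff g^(178/q) ≢ 1 for every such q.
g = 2: 2^89 ≡ 178; 2^2 ≡ 4 — none is 1, so 2 is a primitive root.
So 2 is the smallest generator of (Z/179Z)^×.

2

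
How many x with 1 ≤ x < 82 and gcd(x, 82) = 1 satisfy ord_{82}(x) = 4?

φ(82) = φ(2)·φ(41) = 1·40 = 40 = 2^3 · 5.
(Z/82Z)^× is cyclic (|G| = 40); a cyclic group of order m has exactly φ(d) elements of each order d | m, and none otherwise.
4 = 2^2 divides 40, and φ(4) = 2.

2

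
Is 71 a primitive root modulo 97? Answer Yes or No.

Yes

φ(97) = 97 − 1 = 96 = 2^5 · 3.
It suffices to check that the order of 71 is not a proper divisor of 96: compute 71^(96/q) for q ∈ {2, 3}.
71^48 ≡ 96 (mod 97)  [q = 2: ≢ 1 ✓]
71^32 ≡ 61 (mod 97)  [q = 3: ≢ 1 ✓]
All checks pass, so 71 has order 96 and is a primitive root modulo 97.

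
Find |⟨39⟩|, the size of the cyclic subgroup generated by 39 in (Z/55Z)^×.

Since 39 ∈ (Z/55Z)^×, its order divides φ(55) = φ(5·11) = (5−1)·(11−1) = 4·10 = 40 = 2^3 · 5.
Divisors of 40: 1, 2, 4, 5, 8, 10, 20, 40.
Evaluate successive powers at the divisors of 40:
39^1 ≡ 39 (mod 55)
39^2 ≡ 36 (mod 55)
39^4 ≡ 31 (mod 55)
39^5 ≡ 54 (mod 55)
39^8 ≡ 26 (mod 55)
39^10 ≡ 1 (mod 55) ✓
Hence ord(39) = 10.

10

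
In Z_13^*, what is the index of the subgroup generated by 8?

ord(8) | φ(13) = 13 − 1 = 12 = 2^2 · 3.
Divisors of 12: 1, 2, 3, 4, 6, 12.
Evaluate successive powers at the divisors of 12:
8^1 ≡ 8 (mod 13)
8^2 ≡ 12 (mod 13)
8^3 ≡ 5 (mod 13)
8^4 ≡ 1 (mod 13) ✓
The order of 8 is 4, so the subgroup it generates has 4 elements.
The index is φ(13) / ord(8) = 12 / 4 = 3.

3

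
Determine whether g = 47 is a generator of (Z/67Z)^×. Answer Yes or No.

φ(67) = 67 − 1 = 66 = 2 · 3 · 11.
47 is a primitive root mod 67 iff 47^(φ(67)/q) ≢ 1 for every prime q | φ(67), i.e. q ∈ {2, 3, 11}.
47^33 ≡ 1 (mod 67)  [q = 2: ≡ 1 ✗]
47^22 ≡ 29 (mod 67)  [q = 3: ≢ 1 ✓]
47^6 ≡ 59 (mod 67)  [q = 11: ≢ 1 ✓]
47^33 ≡ 1 shows ord(47) | 33, strictly less than φ(67); not a primitive root.

No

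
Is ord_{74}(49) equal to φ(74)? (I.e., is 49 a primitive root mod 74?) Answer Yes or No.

φ(74) = φ(2)·φ(37) = 1·36 = 36 = 2^2 · 3^2.
It suffices to check that the order of 49 is not a proper divisor of 36: compute 49^(36/q) for q ∈ {2, 3}.
49^18 ≡ 1 (mod 74)  [q = 2: ≡ 1 ✗]
49^12 ≡ 63 (mod 74)  [q = 3: ≢ 1 ✓]
49^18 ≡ 1 shows ord(49) | 18, strictly less than φ(74); not a primitive root.

No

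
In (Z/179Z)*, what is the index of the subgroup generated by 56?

2

ord(56) | φ(179) = 179 − 1 = 178 = 2 · 89.
Divisors of 178: 1, 2, 89, 178.
Evaluate successive powers at the divisors of 178:
56^1 ≡ 56 (mod 179)
56^2 ≡ 93 (mod 179)
56^89 ≡ 1 (mod 179) ✓
The order of 56 is 89, so the subgroup it generates has 89 elements.
The index is φ(179) / ord(56) = 178 / 89 = 2.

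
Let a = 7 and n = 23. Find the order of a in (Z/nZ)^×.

22

Since 7 ∈ (Z/23Z)^×, its order divides φ(23) = 23 − 1 = 22 = 2 · 11.
Divisors of 22: 1, 2, 11, 22.
Check 7^d mod 23 for each divisor in increasing order:
7^1 ≡ 7
7^2 ≡ 3
7^11 ≡ 22
7^22 ≡ 1
The smallest such exponent is 22, so the order of 7 is 22.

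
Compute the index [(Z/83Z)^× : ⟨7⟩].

2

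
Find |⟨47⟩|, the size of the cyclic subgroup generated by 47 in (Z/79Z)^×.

Since 47 ∈ (Z/79Z)^×, its order divides φ(79) = 79 − 1 = 78 = 2 · 3 · 13.
Divisors of 78: 1, 2, 3, 6, 13, 26, 39, 78.
Check 47^d mod 79 for each divisor in increasing order:
47^1 ≡ 47 (mod 79)
47^2 ≡ 76 (mod 79)
47^3 ≡ 17 (mod 79)
47^6 ≡ 52 (mod 79)
47^13 ≡ 56 (mod 79)
47^26 ≡ 55 (mod 79)
47^39 ≡ 78 (mod 79)
47^78 ≡ 1 (mod 79) ✓
Therefore the multiplicative order of 47 modulo 79 is 78.

78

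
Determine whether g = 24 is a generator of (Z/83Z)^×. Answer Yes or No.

φ(83) = 83 − 1 = 82 = 2 · 41.
An element g generates (Z/83Z)^× iff g^(82/q) ≢ 1 (mod 83) for each prime q ∈ {2, 41}.
24^41 ≡ 82 (mod 83)  [q = 2: ≢ 1 ✓]
24^2 ≡ 78 (mod 83)  [q = 41: ≢ 1 ✓]
All checks pass, so 24 has order 82 and is a primitive root modulo 83.

Yes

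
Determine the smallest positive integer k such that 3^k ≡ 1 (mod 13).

The order of 3 must divide φ(13) = 13 − 1 = 12 = 2^2 · 3.
Divisors of 12: 1, 2, 3, 4, 6, 12.
Test each divisor d:
3^1 ≡ 3 (mod 13)
3^2 ≡ 9 (mod 13)
3^3 ≡ 1 (mod 13) ✓
Hence ord(3) = 3.

3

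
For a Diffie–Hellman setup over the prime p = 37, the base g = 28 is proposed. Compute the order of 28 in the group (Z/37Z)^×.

18

ord(28) | φ(37) = 37 − 1 = 36 = 2^2 · 3^2.
Divisors of 36: 1, 2, 3, 4, 6, 9, 12, 18, 36.
Check 28^d mod 37 for each divisor in increasing order:
28^1 ≡ 28
28^2 ≡ 7
28^3 ≡ 11
28^4 ≡ 12
28^6 ≡ 10
28^9 ≡ 36
28^12 ≡ 26
28^18 ≡ 1
So ord_37(28) = 18.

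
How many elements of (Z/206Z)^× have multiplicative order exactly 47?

φ(206) = φ(2)·φ(103) = 1·102 = 102 = 2 · 3 · 17.
Since (Z/206Z)^× is cyclic of order 102, the number of elements of order d is φ(d) when d | 102 and 0 otherwise.
Here 102 is not a multiple of 47, so there are no elements of order 47.

0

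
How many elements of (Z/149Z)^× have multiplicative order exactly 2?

φ(149) = 149 − 1 = 148 = 2^2 · 37.
Since (Z/149Z)^× is cyclic of order 148, the number of elements of order d is φ(d) when d | 148 and 0 otherwise.
2 | 148, and φ(2) = 2 − 1 = 1.

1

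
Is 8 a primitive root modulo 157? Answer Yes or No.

φ(157) = 157 − 1 = 156 = 2^2 · 3 · 13.
An element g generates (Z/157Z)^× iff g^(156/q) ≢ 1 (mod 157) for each prime q ∈ {2, 3, 13}.
8^78 ≡ 156 (mod 157)  [q = 2: ≢ 1 ✓]
8^52 ≡ 1 (mod 157)  [q = 3: ≡ 1 ✗]
8^12 ≡ 75 (mod 157)  [q = 13: ≢ 1 ✓]
8^52 ≡ 1 shows ord(8) | 52, strictly less than φ(157); not a primitive root.

No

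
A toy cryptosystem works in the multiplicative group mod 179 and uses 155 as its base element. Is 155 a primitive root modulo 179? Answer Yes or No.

No

φ(179) = 179 − 1 = 178 = 2 · 89.
155 is a primitive root mod 179 iff 155^(φ(179)/q) ≢ 1 for every prime q | φ(179), i.e. q ∈ {2, 89}.
155^89 ≡ 1 (mod 179)  [q = 2: ≡ 1 ✗]
155^2 ≡ 39 (mod 179)  [q = 89: ≢ 1 ✓]
155^89 ≡ 1 shows ord(155) | 89, strictly less than φ(179); not a primitive root.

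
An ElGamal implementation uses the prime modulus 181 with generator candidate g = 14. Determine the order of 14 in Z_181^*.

The order of 14 must divide φ(181) = 181 − 1 = 180 = 2^2 · 3^2 · 5.
Divisors of 180: 1, 2, 3, 4, 5, 6, 9, 10, 12, 15, 18, 20, 30, 36, 45, 60, 90, 180.
Compute 14^d (mod 181) for the divisors d until we hit 1:
14^1 ≡ 14 (mod 181)
14^2 ≡ 15 (mod 181)
14^3 ≡ 29 (mod 181)
14^4 ≡ 44 (mod 181)
14^5 ≡ 73 (mod 181)
14^6 ≡ 117 (mod 181)
14^9 ≡ 135 (mod 181)
14^10 ≡ 80 (mod 181)
14^12 ≡ 114 (mod 181)
14^15 ≡ 48 (mod 181)
14^18 ≡ 125 (mod 181)
14^20 ≡ 65 (mod 181)
14^30 ≡ 132 (mod 181)
14^36 ≡ 59 (mod 181)
14^45 ≡ 1 (mod 181) ✓
So ord_181(14) = 45.

45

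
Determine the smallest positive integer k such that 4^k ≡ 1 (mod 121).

ord(4) | φ(121) = φ(11^2) = 11·(11−1) = 110 = 2 · 5 · 11.
Divisors of 110: 1, 2, 5, 10, 11, 22, 55, 110.
Compute 4^d (mod 121) for the divisors d until we hit 1:
4^1 ≡ 4 (mod 121)
4^2 ≡ 16 (mod 121)
4^5 ≡ 56 (mod 121)
4^10 ≡ 111 (mod 121)
4^11 ≡ 81 (mod 121)
4^22 ≡ 27 (mod 121)
4^55 ≡ 1 (mod 121) ✓
The smallest such exponent is 55, so the order of 4 is 55.

55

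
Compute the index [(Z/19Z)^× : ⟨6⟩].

Since 6 ∈ (Z/19Z)^×, its order divides φ(19) = 19 − 1 = 18 = 2 · 3^2.
Divisors of 18: 1, 2, 3, 6, 9, 18.
Check 6^d mod 19 for each divisor in increasing order:
6^1 ≡ 6 (mod 19)
6^2 ≡ 17 (mod 19)
6^3 ≡ 7 (mod 19)
6^6 ≡ 11 (mod 19)
6^9 ≡ 1 (mod 19) ✓
So ord_19(6) = 9, hence |⟨6⟩| = 9.
The index is φ(19) / ord(6) = 18 / 9 = 2.

2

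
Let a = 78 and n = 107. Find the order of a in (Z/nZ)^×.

106

ord(78) | φ(107) = 107 − 1 = 106 = 2 · 53.
Divisors of 106: 1, 2, 53, 106.
Compute 78^d (mod 107) for the divisors d until we hit 1:
78^1 ≡ 78
78^2 ≡ 92
78^53 ≡ 106
78^106 ≡ 1
Hence ord(78) = 106.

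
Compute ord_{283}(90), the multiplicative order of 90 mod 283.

By Lagrange's theorem, ord_283(90) divides φ(283) = 283 − 1 = 282 = 2 · 3 · 47.
Divisors of 282: 1, 2, 3, 6, 47, 94, 141, 282.
Compute 90^d (mod 283) for the divisors d until we hit 1:
90^1 ≡ 90 (mod 283)
90^2 ≡ 176 (mod 283)
90^3 ≡ 275 (mod 283)
90^6 ≡ 64 (mod 283)
90^47 ≡ 44 (mod 283)
90^94 ≡ 238 (mod 283)
90^141 ≡ 1 (mod 283) ✓
Hence ord(90) = 141.

141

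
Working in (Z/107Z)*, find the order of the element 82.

106

By Lagrange's theorem, ord_107(82) divides φ(107) = 107 − 1 = 106 = 2 · 53.
Divisors of 106: 1, 2, 53, 106.
Evaluate successive powers at the divisors of 106:
82^1 ≡ 82 (mod 107)
82^2 ≡ 90 (mod 107)
82^53 ≡ 106 (mod 107)
82^106 ≡ 1 (mod 107) ✓
So ord_107(82) = 106.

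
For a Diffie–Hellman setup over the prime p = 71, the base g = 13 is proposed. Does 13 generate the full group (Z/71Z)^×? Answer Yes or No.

Yes

φ(71) = 71 − 1 = 70 = 2 · 5 · 7.
13 is a primitive root mod 71 iff 13^(φ(71)/q) ≢ 1 for every prime q | φ(71), i.e. q ∈ {2, 5, 7}.
13^35 ≡ 70 (mod 71)  [q = 2: ≢ 1 ✓]
13^14 ≡ 25 (mod 71)  [q = 5: ≢ 1 ✓]
13^10 ≡ 20 (mod 71)  [q = 7: ≢ 1 ✓]
Every test exponent gives a nontrivial residue, hence 13 generates the full group.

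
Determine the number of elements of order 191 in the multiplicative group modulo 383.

190

φ(383) = 383 − 1 = 382 = 2 · 191.
Since (Z/383Z)^× is cyclic of order 382, the number of elements of order d is φ(d) when d | 382 and 0 otherwise.
191 | 382, and φ(191) = 191 − 1 = 190.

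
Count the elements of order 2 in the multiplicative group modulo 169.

1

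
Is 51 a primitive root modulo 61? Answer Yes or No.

φ(61) = 61 − 1 = 60 = 2^2 · 3 · 5.
An element g generates (Z/61Z)^× iff g^(60/q) ≢ 1 (mod 61) for each prime q ∈ {2, 3, 5}.
51^30 ≡ 60 (mod 61)  [q = 2: ≢ 1 ✓]
51^20 ≡ 13 (mod 61)  [q = 3: ≢ 1 ✓]
51^12 ≡ 58 (mod 61)  [q = 5: ≢ 1 ✓]
All checks pass, so 51 has order 60 and is a primitive root modulo 61.

Yes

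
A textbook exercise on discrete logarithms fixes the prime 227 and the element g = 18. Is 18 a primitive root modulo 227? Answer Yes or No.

Yes

φ(227) = 227 − 1 = 226 = 2 · 113.
An element g generates (Z/227Z)^× iff g^(226/q) ≢ 1 (mod 227) for each prime q ∈ {2, 113}.
18^113 ≡ 226 (mod 227)  [q = 2: ≢ 1 ✓]
18^2 ≡ 97 (mod 227)  [q = 113: ≢ 1 ✓]
Every test exponent gives a nontrivial residue, hence 18 generates the full group.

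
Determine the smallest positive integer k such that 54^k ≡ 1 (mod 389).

The order of 54 must divide φ(389) = 389 − 1 = 388 = 2^2 · 97.
Divisors of 388: 1, 2, 4, 97, 194, 388.
Test each divisor d:
54^1 ≡ 54 (mod 389)
54^2 ≡ 193 (mod 389)
54^4 ≡ 294 (mod 389)
54^97 ≡ 388 (mod 389)
54^194 ≡ 1 (mod 389) ✓
So ord_389(54) = 194.

194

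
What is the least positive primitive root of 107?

2

φ(107) = 107 − 1 = 106 = 2 · 53.
Test candidates g = 2, 3, … against the prime factors q ∈ {2, 53} of φ(107): g is a generator iff g^(106/q) ≢ 1 for every such q.
g = 2: 2^53 ≡ 106; 2^2 ≡ 4 — none is 1, so 2 is a primitive root.
The smallest primitive root modulo 107 is 2.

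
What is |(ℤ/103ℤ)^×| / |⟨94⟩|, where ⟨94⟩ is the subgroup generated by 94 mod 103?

ord(94) | φ(103) = 103 − 1 = 102 = 2 · 3 · 17.
Divisors of 102: 1, 2, 3, 6, 17, 34, 51, 102.
Compute 94^d (mod 103) for the divisors d until we hit 1:
94^1 ≡ 94
94^2 ≡ 81
94^3 ≡ 95
94^6 ≡ 64
94^17 ≡ 102
94^34 ≡ 1
So ord_103(94) = 34, hence |⟨94⟩| = 34.
Index = |(Z/103Z)^×| / |⟨94⟩| = 102 / 34 = 3.

3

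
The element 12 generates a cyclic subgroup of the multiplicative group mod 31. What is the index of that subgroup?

1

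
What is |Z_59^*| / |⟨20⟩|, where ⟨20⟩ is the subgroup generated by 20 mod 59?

By Lagrange's theorem, ord_59(20) divides φ(59) = 59 − 1 = 58 = 2 · 29.
Divisors of 58: 1, 2, 29, 58.
Evaluate successive powers at the divisors of 58:
20^1 ≡ 20 (mod 59)
20^2 ≡ 46 (mod 59)
20^29 ≡ 1 (mod 59) ✓
Thus |⟨20⟩| = ord(20) = 29.
Index = |(Z/59Z)^×| / |⟨20⟩| = 58 / 29 = 2.

2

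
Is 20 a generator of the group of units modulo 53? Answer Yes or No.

φ(53) = 53 − 1 = 52 = 2^2 · 13.
Test 20^(52/q) mod 53 for each prime factor q of 52:
20^26 ≡ 52 (mod 53)  [q = 2: ≢ 1 ✓]
20^4 ≡ 46 (mod 53)  [q = 13: ≢ 1 ✓]
None equal 1, so ord_53(20) = 52: 20 is a primitive root.

Yes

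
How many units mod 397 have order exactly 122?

φ(397) = 397 − 1 = 396 = 2^2 · 3^2 · 11.
(Z/397Z)^× is cyclic (|G| = 396); a cyclic group of order m has exactly φ(d) elements of each order d | m, and none otherwise.
Here 396 is not a multiple of 122, so there are no elements of order 122.

0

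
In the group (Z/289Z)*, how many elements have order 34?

φ(289) = φ(17^2) = 17·(17−1) = 272 = 2^4 · 17.
In a cyclic group of order 272, there are φ(d) elements of order d for each divisor d of 272, and zero for non-divisors.
34 = 2 · 17 divides 272, and φ(34) = 16.

16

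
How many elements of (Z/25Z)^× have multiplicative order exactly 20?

8

φ(25) = φ(5^2) = 5·(5−1) = 20 = 2^2 · 5.
In a cyclic group of order 20, there are φ(d) elements of order d for each divisor d of 20, and zero for non-divisors.
20 = 2^2 · 5 divides 20, and φ(20) = 8.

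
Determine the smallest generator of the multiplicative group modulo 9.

φ(9) = φ(3^2) = 3·(3−1) = 6 = 2 · 3.
Test candidates g = 2, 3, … against the prime factors q ∈ {2, 3} of φ(9): g is a generator iff g^(6/q) ≢ 1 for every such q.
g = 2: 2^3 ≡ 8; 2^2 ≡ 4 — none is 1, so 2 is a primitive root.
The smallest primitive root modulo 9 is 2.

2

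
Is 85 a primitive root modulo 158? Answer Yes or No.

Yes

φ(158) = φ(2)·φ(79) = 1·78 = 78 = 2 · 3 · 13.
Test 85^(78/q) mod 158 for each prime factor q of 78:
85^39 ≡ 157 (mod 158)  [q = 2: ≢ 1 ✓]
85^26 ≡ 55 (mod 158)  [q = 3: ≢ 1 ✓]
85^6 ≡ 125 (mod 158)  [q = 13: ≢ 1 ✓]
All checks pass, so 85 has order 78 and is a primitive root modulo 158.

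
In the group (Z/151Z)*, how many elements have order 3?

φ(151) = 151 − 1 = 150 = 2 · 3 · 5^2.
(Z/151Z)^× is cyclic (|G| = 150); a cyclic group of order m has exactly φ(d) elements of each order d | m, and none otherwise.
3 | 150, and φ(3) = 3 − 1 = 2.

2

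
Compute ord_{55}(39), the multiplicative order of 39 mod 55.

By Lagrange's theorem, ord_55(39) divides φ(55) = φ(5·11) = (5−1)·(11−1) = 4·10 = 40 = 2^3 · 5.
Divisors of 40: 1, 2, 4, 5, 8, 10, 20, 40.
Evaluate successive powers at the divisors of 40:
39^1 ≡ 39
39^2 ≡ 36
39^4 ≡ 31
39^5 ≡ 54
39^8 ≡ 26
39^10 ≡ 1
Hence ord(39) = 10.

10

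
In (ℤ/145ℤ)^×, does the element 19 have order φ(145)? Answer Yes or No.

No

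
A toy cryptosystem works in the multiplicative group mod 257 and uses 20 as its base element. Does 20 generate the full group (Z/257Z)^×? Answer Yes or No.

Yes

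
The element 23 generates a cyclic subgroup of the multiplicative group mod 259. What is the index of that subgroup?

ord(23) | φ(259) = φ(7·37) = (7−1)·(37−1) = 6·36 = 216 = 2^3 · 3^3.
Divisors of 216: 1, 2, 3, 4, 6, 8, 9, 12, 18, 24, 27, 36, 54, 72, 108, 216.
Evaluate successive powers at the divisors of 216:
23^1 ≡ 23
23^2 ≡ 11
23^3 ≡ 253
23^4 ≡ 121
23^6 ≡ 36
23^8 ≡ 137
23^9 ≡ 43
23^12 ≡ 1
Thus |⟨23⟩| = ord(23) = 12.
[(Z/259Z)^× : ⟨23⟩] = 216/12 = 18.

18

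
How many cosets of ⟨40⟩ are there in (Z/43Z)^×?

ord(40) | φ(43) = 43 − 1 = 42 = 2 · 3 · 7.
Divisors of 42: 1, 2, 3, 6, 7, 14, 21, 42.
Test each divisor d:
40^1 ≡ 40 (mod 43)
40^2 ≡ 9 (mod 43)
40^3 ≡ 16 (mod 43)
40^6 ≡ 41 (mod 43)
40^7 ≡ 6 (mod 43)
40^14 ≡ 36 (mod 43)
40^21 ≡ 1 (mod 43) ✓
So ord_43(40) = 21, hence |⟨40⟩| = 21.
The index is φ(43) / ord(40) = 42 / 21 = 2.

2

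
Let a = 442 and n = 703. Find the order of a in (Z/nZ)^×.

36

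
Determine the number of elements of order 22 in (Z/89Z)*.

φ(89) = 89 − 1 = 88 = 2^3 · 11.
Since (Z/89Z)^× is cyclic of order 88, the number of elements of order d is φ(d) when d | 88 and 0 otherwise.
22 = 2 · 11 divides 88, and φ(22) = 10.

10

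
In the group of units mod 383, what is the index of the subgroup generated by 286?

ord(286) | φ(383) = 383 − 1 = 382 = 2 · 191.
Divisors of 382: 1, 2, 191, 382.
Evaluate successive powers at the divisors of 382:
286^1 ≡ 286
286^2 ≡ 217
286^191 ≡ 1
The order of 286 is 191, so the subgroup it generates has 191 elements.
Index = |(Z/383Z)^×| / |⟨286⟩| = 382 / 191 = 2.

2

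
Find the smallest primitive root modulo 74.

5

φ(74) = φ(2)·φ(37) = 1·36 = 36 = 2^2 · 3^2.
Test candidates g = 2, 3, … against the prime factors q ∈ {2, 3} of φ(74): g is a generator iff g^(36/q) ≢ 1 for every such q.
g = 2: gcd(2, 74) = 2 > 1, not a unit — skip.
g = 3: 3^18 ≡ 1 — hits 1, so not a primitive root.
g = 4: gcd(4, 74) = 2 > 1, not a unit — skip.
g = 5: 5^18 ≡ 73; 5^12 ≡ 47 — none is 1, so 5 is a primitive root.
So 5 is the smallest generator of (Z/74Z)^×.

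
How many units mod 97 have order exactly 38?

φ(97) = 97 − 1 = 96 = 2^5 · 3.
In a cyclic group of order 96, there are φ(d) elements of order d for each divisor d of 96, and zero for non-divisors.
Since 38 ∤ 96, the count is 0.

0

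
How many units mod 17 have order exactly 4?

φ(17) = 17 − 1 = 16 = 2^4.
(Z/17Z)^× is cyclic (|G| = 16); a cyclic group of order m has exactly φ(d) elements of each order d | m, and none otherwise.
4 = 2^2 divides 16, and φ(4) = 2.

2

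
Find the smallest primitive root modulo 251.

φ(251) = 251 − 1 = 250 = 2 · 5^3.
g is a primitive root iff g^(250/q) ≢ 1 (mod 251) for each prime q ∈ {2, 5}.
g = 2: 2^125 ≡ 250; 2^50 ≡ 1 — hits 1, so not a primitive root.
g = 3: 3^125 ≡ 1 — hits 1, so not a primitive root.
g = 4: 4^125 ≡ 1 — hits 1, so not a primitive root.
g = 5: 5^125 ≡ 1 — hits 1, so not a primitive root.
g = 6: 6^125 ≡ 250; 6^50 ≡ 219 — none is 1, so 6 is a primitive root.
Hence the least primitive root of 251 is 6.

6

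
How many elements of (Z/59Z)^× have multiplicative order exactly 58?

φ(59) = 59 − 1 = 58 = 2 · 29.
In a cyclic group of order 58, there are φ(d) elements of order d for each divisor d of 58, and zero for non-divisors.
58 = 2 · 29 divides 58, and φ(58) = 28.

28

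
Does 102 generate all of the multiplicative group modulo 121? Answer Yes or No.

No

φ(121) = φ(11^2) = 11·(11−1) = 110 = 2 · 5 · 11.
102 is a primitive root mod 121 iff 102^(φ(121)/q) ≢ 1 for every prime q | φ(121), i.e. q ∈ {2, 5, 11}.
102^55 ≡ 1 (mod 121)  [q = 2: ≡ 1 ✗]
102^22 ≡ 9 (mod 121)  [q = 5: ≢ 1 ✓]
102^10 ≡ 89 (mod 121)  [q = 11: ≢ 1 ✓]
The check at q = 2 fails, so 102 generates a proper subgroup.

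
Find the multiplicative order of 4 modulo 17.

4

By Lagrange's theorem, ord_17(4) divides φ(17) = 17 − 1 = 16 = 2^4.
Divisors of 16: 1, 2, 4, 8, 16.
Evaluate successive powers at the divisors of 16:
4^1 ≡ 4 (mod 17)
4^2 ≡ 16 (mod 17)
4^4 ≡ 1 (mod 17) ✓
Hence ord(4) = 4.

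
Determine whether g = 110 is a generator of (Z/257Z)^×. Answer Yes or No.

Yes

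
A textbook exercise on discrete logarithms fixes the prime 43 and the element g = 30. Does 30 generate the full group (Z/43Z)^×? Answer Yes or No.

Yes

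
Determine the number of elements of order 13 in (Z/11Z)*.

0

φ(11) = 11 − 1 = 10 = 2 · 5.
Since (Z/11Z)^× is cyclic of order 10, the number of elements of order d is φ(d) when d | 10 and 0 otherwise.
Here 10 is not a multiple of 13, so there are no elements of order 13.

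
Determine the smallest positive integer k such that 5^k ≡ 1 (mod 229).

114

ord(5) | φ(229) = 229 − 1 = 228 = 2^2 · 3 · 19.
Divisors of 228: 1, 2, 3, 4, 6, 12, 19, 38, 57, 76, 114, 228.
Evaluate successive powers at the divisors of 228:
5^1 ≡ 5 (mod 229)
5^2 ≡ 25 (mod 229)
5^3 ≡ 125 (mod 229)
5^4 ≡ 167 (mod 229)
5^6 ≡ 53 (mod 229)
5^12 ≡ 61 (mod 229)
5^19 ≡ 135 (mod 229)
5^38 ≡ 134 (mod 229)
5^57 ≡ 228 (mod 229)
5^76 ≡ 94 (mod 229)
5^114 ≡ 1 (mod 229) ✓
Therefore the multiplicative order of 5 modulo 229 is 114.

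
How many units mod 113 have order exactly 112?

48

φ(113) = 113 − 1 = 112 = 2^4 · 7.
In a cyclic group of order 112, there are φ(d) elements of order d for each divisor d of 112, and zero for non-divisors.
112 = 2^4 · 7 divides 112, and φ(112) = 48.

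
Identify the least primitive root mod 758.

φ(758) = φ(2)·φ(379) = 1·378 = 378 = 2 · 3^3 · 7.
Test candidates g = 2, 3, … against the prime factors q ∈ {2, 3, 7} of φ(758): g is a generator iff g^(378/q) ≢ 1 for every such q.
g = 2: gcd(2, 758) = 2 > 1, not a unit — skip.
g = 3: 3^189 ≡ 757; 3^126 ≡ 51; 3^54 ≡ 195 — none is 1, so 3 is a primitive root.
Hence the least primitive root of 758 is 3.

3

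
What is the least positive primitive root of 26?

7

φ(26) = φ(2)·φ(13) = 1·12 = 12 = 2^2 · 3.
Test candidates g = 2, 3, … against the prime factors q ∈ {2, 3} of φ(26): g is a generator iff g^(12/q) ≢ 1 for every such q.
g = 2: gcd(2, 26) = 2 > 1, not a unit — skip.
g = 3: 3^6 ≡ 1 — hits 1, so not a primitive root.
g = 4: gcd(4, 26) = 2 > 1, not a unit — skip.
g = 5: 5^6 ≡ 25; 5^4 ≡ 1 — hits 1, so not a primitive root.
g = 6: gcd(6, 26) = 2 > 1, not a unit — skip.
g = 7: 7^6 ≡ 25; 7^4 ≡ 9 — none is 1, so 7 is a primitive root.
Hence the least primitive root of 26 is 7.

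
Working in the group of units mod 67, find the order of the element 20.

66

The order of 20 must divide φ(67) = 67 − 1 = 66 = 2 · 3 · 11.
Divisors of 66: 1, 2, 3, 6, 11, 22, 33, 66.
Check 20^d mod 67 for each divisor in increasing order:
20^1 ≡ 20 (mod 67)
20^2 ≡ 65 (mod 67)
20^3 ≡ 27 (mod 67)
20^6 ≡ 59 (mod 67)
20^11 ≡ 30 (mod 67)
20^22 ≡ 29 (mod 67)
20^33 ≡ 66 (mod 67)
20^66 ≡ 1 (mod 67) ✓
The smallest such exponent is 66, so the order of 20 is 66.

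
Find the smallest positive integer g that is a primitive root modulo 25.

2

φ(25) = φ(5^2) = 5·(5−1) = 20 = 2^2 · 5.
g is a primitive root iff g^(20/q) ≢ 1 (mod 25) for each prime q ∈ {2, 5}.
g = 2: 2^10 ≡ 24; 2^4 ≡ 16 — none is 1, so 2 is a primitive root.
The smallest primitive root modulo 25 is 2.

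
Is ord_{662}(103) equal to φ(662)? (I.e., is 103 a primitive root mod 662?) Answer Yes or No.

φ(662) = φ(2)·φ(331) = 1·330 = 330 = 2 · 3 · 5 · 11.
Test 103^(330/q) mod 662 for each prime factor q of 330:
103^165 ≡ 1 (mod 662)  [q = 2: ≡ 1 ✗]
103^110 ≡ 31 (mod 662)  [q = 3: ≢ 1 ✓]
103^66 ≡ 455 (mod 662)  [q = 5: ≢ 1 ✓]
103^30 ≡ 111 (mod 662)  [q = 11: ≢ 1 ✓]
103^165 ≡ 1 shows ord(103) | 165, strictly less than φ(662); not a primitive root.

No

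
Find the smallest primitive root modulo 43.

3

φ(43) = 43 − 1 = 42 = 2 · 3 · 7.
g is a primitive root iff g^(42/q) ≢ 1 (mod 43) for each prime q ∈ {2, 3, 7}.
g = 2: 2^21 ≡ 42; 2^14 ≡ 1 — hits 1, so not a primitive root.
g = 3: 3^21 ≡ 42; 3^14 ≡ 36; 3^6 ≡ 41 — none is 1, so 3 is a primitive root.
The smallest primitive root modulo 43 is 3.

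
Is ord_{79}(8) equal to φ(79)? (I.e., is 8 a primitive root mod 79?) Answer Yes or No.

φ(79) = 79 − 1 = 78 = 2 · 3 · 13.
Test 8^(78/q) mod 79 for each prime factor q of 78:
8^39 ≡ 1 (mod 79)  [q = 2: ≡ 1 ✗]
8^26 ≡ 1 (mod 79)  [q = 3: ≡ 1 ✗]
8^6 ≡ 22 (mod 79)  [q = 13: ≢ 1 ✓]
Since 8^39 ≡ 1, the order of 8 divides 39 < 78, so 8 is not a primitive root.

No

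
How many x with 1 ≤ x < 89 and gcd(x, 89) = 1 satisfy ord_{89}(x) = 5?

φ(89) = 89 − 1 = 88 = 2^3 · 11.
In a cyclic group of order 88, there are φ(d) elements of order d for each divisor d of 88, and zero for non-divisors.
Since 5 ∤ 88, the count is 0.

0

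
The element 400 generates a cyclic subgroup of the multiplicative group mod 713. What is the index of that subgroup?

4

ord(400) | φ(713) = φ(23·31) = (23−1)·(31−1) = 22·30 = 660 = 2^2 · 3 · 5 · 11.
Divisors of 660: 1, 2, 3, 4, 5, 6, 10, 11, 12, 15, 20, 22, 30, 33, 44, 55, 60, 66, 110, 132, 165, 220, 330, 660.
Check 400^d mod 713 for each divisor in increasing order:
400^1 ≡ 400 (mod 713)
400^2 ≡ 288 (mod 713)
400^3 ≡ 407 (mod 713)
400^4 ≡ 236 (mod 713)
400^5 ≡ 284 (mod 713)
400^6 ≡ 233 (mod 713)
400^10 ≡ 87 (mod 713)
400^11 ≡ 576 (mod 713)
400^12 ≡ 101 (mod 713)
400^15 ≡ 466 (mod 713)
400^20 ≡ 439 (mod 713)
400^22 ≡ 231 (mod 713)
400^30 ≡ 404 (mod 713)
400^33 ≡ 438 (mod 713)
400^44 ≡ 599 (mod 713)
400^55 ≡ 645 (mod 713)
400^60 ≡ 652 (mod 713)
400^66 ≡ 47 (mod 713)
400^110 ≡ 346 (mod 713)
400^132 ≡ 70 (mod 713)
400^165 ≡ 1 (mod 713) ✓
So ord_713(400) = 165, hence |⟨400⟩| = 165.
[(Z/713Z)^× : ⟨400⟩] = 660/165 = 4.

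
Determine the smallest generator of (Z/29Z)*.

φ(29) = 29 − 1 = 28 = 2^2 · 7.
g is a primitive root iff g^(28/q) ≢ 1 (mod 29) for each prime q ∈ {2, 7}.
g = 2: 2^14 ≡ 28; 2^4 ≡ 16 — none is 1, so 2 is a primitive root.
So 2 is the smallest generator of (Z/29Z)^×.

2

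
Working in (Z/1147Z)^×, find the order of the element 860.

The order of 860 must divide φ(1147) = φ(31·37) = (31−1)·(37−1) = 30·36 = 1080 = 2^3 · 3^3 · 5.
Divisors of 1080: 1, 2, 3, 4, 5, 6, 8, 9, 10, 12, 15, 18, 20, 24, 27, 30, 36, 40, 45, 54, 60, 72, 90, 108, 120, 135, 180, 216, 270, 360, 540, 1080.
Evaluate successive powers at the divisors of 1080:
860^1 ≡ 860 (mod 1147)
860^2 ≡ 932 (mod 1147)
860^3 ≡ 914 (mod 1147)
860^4 ≡ 345 (mod 1147)
860^5 ≡ 774 (mod 1147)
860^6 ≡ 380 (mod 1147)
860^8 ≡ 884 (mod 1147)
860^9 ≡ 926 (mod 1147)
860^10 ≡ 342 (mod 1147)
860^12 ≡ 1025 (mod 1147)
860^15 ≡ 898 (mod 1147)
860^18 ≡ 667 (mod 1147)
860^20 ≡ 1117 (mod 1147)
860^24 ≡ 1120 (mod 1147)
860^27 ≡ 556 (mod 1147)
860^30 ≡ 63 (mod 1147)
860^36 ≡ 1000 (mod 1147)
860^40 ≡ 900 (mod 1147)
860^45 ≡ 371 (mod 1147)
860^54 ≡ 593 (mod 1147)
860^60 ≡ 528 (mod 1147)
860^72 ≡ 963 (mod 1147)
860^90 ≡ 1 (mod 1147) ✓
Hence ord(860) = 90.

90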